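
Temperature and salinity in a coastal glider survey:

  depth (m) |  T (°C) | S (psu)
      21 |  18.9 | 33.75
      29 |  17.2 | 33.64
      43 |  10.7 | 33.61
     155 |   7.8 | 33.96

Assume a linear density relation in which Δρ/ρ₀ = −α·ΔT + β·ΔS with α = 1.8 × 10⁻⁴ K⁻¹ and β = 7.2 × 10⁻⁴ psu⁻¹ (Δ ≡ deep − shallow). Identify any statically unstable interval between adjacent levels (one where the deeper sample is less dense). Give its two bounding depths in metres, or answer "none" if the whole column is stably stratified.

none

Evaluate Δρ/ρ₀ = −αΔT + βΔS across each adjacent pair:
  21–29 m: −αΔT+βΔS = −(1.8 × 10⁻⁴)(-1.7)+(7.2 × 10⁻⁴)(-0.11) = 2.3 × 10⁻⁴ → stable
  29–43 m: −αΔT+βΔS = −(1.8 × 10⁻⁴)(-6.5)+(7.2 × 10⁻⁴)(-0.03) = 1.1 × 10⁻³ → stable
  43–155 m: −αΔT+βΔS = −(1.8 × 10⁻⁴)(-2.9)+(7.2 × 10⁻⁴)(+0.35) = 7.7 × 10⁻⁴ → stable
Every interval has Δρ > 0: the column is stably stratified throughout.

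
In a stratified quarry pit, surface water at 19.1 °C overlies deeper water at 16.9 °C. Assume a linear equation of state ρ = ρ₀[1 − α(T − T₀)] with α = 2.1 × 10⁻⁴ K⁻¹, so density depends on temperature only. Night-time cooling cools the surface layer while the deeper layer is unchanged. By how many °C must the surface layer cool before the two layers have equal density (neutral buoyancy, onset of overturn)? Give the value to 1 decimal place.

With temperature the only control, equal density requires T_surf′ = T_deep.
T_surf′ = 16.9 °C.
Cooling required: 19.1 − 16.9 = 2.2 °C.

2.2 °C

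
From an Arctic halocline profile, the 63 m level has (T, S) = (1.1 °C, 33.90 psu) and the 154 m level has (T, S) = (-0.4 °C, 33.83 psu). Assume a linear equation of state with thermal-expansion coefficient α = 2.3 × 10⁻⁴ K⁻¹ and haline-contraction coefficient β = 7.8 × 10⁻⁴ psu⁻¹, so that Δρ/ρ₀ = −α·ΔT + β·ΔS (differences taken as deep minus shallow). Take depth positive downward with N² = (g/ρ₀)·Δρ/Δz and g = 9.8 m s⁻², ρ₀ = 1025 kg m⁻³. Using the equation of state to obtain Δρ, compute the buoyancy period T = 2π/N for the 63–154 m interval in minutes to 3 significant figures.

18.7 min

ΔT = -1.5 K, ΔS = -0.07 psu (deep − shallow).
Δρ/ρ₀ = −αΔT + βΔS = 3.45 × 10⁻⁴ − 5.46 × 10⁻⁵ = 2.904 × 10⁻⁴, so Δρ ≈ 0.2977 kg m⁻³.
N² = (g/ρ₀)·Δρ/Δz = g·(Δρ/ρ₀)/Δz = 9.8 × 2.904 × 10⁻⁴ / 91 = 3.1274 × 10⁻⁵ s⁻².
N = √(3.1274 × 10⁻⁵) = 5.5923 × 10⁻³ rad s⁻¹ → T = 2π/N = 1.1235 × 10³ s = 18.725 min ≈ 18.7 min.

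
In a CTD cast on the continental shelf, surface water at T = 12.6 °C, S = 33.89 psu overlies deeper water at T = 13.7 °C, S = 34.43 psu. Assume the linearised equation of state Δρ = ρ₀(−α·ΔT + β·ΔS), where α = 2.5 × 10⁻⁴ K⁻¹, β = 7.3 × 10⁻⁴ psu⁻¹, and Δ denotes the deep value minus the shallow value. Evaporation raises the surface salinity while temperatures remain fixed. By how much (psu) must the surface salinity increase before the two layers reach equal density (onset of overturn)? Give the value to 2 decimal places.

Neutral buoyancy requires −α(T_deep − T_surf) + β(S_deep − S_surf′) = 0.
S_surf′ = S_deep − (α/β)·ΔT = 34.43 − (2.5 × 10⁻⁴/7.3 × 10⁻⁴)·(+1.1) = 34.0533 psu.
Increase required: 34.0533 − 33.89 = 0.1633 psu.

0.16 psu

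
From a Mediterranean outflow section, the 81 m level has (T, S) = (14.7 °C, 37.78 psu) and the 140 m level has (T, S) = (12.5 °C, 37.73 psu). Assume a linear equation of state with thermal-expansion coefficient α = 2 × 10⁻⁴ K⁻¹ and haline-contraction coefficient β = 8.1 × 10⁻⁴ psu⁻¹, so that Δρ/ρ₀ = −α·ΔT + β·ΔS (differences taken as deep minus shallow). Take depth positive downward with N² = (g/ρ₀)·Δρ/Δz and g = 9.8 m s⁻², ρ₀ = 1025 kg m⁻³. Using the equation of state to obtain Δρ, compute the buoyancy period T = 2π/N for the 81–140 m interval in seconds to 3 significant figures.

ΔT = -2.2 K, ΔS = -0.05 psu (deep − shallow).
Δρ/ρ₀ = −αΔT + βΔS = 4.40 × 10⁻⁴ − 4.05 × 10⁻⁵ = 3.995 × 10⁻⁴, so Δρ ≈ 0.4095 kg m⁻³.
N² = (g/ρ₀)·Δρ/Δz = g·(Δρ/ρ₀)/Δz = 9.8 × 3.995 × 10⁻⁴ / 59 = 6.6358 × 10⁻⁵ s⁻².
N = √(6.6358 × 10⁻⁵) = 8.1460 × 10⁻³ rad s⁻¹ → T = 2π/N = 771.32 s ≈ 771 s.

771 s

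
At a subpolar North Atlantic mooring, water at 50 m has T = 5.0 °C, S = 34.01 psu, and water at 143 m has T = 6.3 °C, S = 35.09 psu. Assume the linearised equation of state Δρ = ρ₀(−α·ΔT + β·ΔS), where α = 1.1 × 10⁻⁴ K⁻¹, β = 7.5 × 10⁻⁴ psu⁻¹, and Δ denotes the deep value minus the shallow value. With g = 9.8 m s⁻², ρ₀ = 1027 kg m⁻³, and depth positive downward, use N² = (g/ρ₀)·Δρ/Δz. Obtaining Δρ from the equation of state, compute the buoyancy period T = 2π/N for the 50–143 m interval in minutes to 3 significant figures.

ΔT = +1.3 K, ΔS = +1.08 psu (deep − shallow).
Δρ/ρ₀ = −αΔT + βΔS = -1.43 × 10⁻⁴ + 8.10 × 10⁻⁴ = 6.67 × 10⁻⁴, so Δρ ≈ 0.6850 kg m⁻³.
N² = (g/ρ₀)·Δρ/Δz = g·(Δρ/ρ₀)/Δz = 9.8 × 6.67 × 10⁻⁴ / 93 = 7.0286 × 10⁻⁵ s⁻².
N = √(7.0286 × 10⁻⁵) = 8.3837 × 10⁻³ rad s⁻¹ → T = 2π/N = 749.45 s = 12.491 min ≈ 12.5 min.

12.5 min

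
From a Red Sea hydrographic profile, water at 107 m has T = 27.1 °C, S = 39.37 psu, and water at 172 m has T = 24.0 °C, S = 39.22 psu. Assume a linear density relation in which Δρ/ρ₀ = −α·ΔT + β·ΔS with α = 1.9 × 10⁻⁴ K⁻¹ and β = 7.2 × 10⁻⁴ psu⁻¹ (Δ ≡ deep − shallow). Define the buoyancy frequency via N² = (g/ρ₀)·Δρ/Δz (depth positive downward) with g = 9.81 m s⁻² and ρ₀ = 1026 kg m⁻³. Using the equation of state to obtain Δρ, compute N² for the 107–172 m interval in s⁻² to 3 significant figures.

ΔT = -3.1 K, ΔS = -0.15 psu (deep − shallow).
Δρ/ρ₀ = −αΔT + βΔS = 5.89 × 10⁻⁴ − 1.08 × 10⁻⁴ = 4.81 × 10⁻⁴, so Δρ ≈ 0.4935 kg m⁻³.
N² = (g/ρ₀)·Δρ/Δz = g·(Δρ/ρ₀)/Δz = 9.81 × 4.81 × 10⁻⁴ / 65 = 7.2594 × 10⁻⁵ s⁻² ≈ 7.26 × 10⁻⁵ s⁻².

7.26 × 10⁻⁵ s⁻²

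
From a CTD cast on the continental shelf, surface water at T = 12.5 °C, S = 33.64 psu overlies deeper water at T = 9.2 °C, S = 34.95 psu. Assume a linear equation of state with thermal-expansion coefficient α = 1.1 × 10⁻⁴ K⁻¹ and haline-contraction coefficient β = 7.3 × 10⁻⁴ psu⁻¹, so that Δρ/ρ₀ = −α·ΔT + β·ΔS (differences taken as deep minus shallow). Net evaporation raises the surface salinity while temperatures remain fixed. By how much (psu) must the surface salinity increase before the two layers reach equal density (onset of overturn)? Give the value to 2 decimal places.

1.81 psu

Neutral buoyancy requires −α(T_deep − T_surf) + β(S_deep − S_surf′) = 0.
S_surf′ = S_deep − (α/β)·ΔT = 34.95 − (1.1 × 10⁻⁴/7.3 × 10⁻⁴)·(-3.3) = 35.4473 psu.
Increase required: 35.4473 − 33.64 = 1.8073 psu.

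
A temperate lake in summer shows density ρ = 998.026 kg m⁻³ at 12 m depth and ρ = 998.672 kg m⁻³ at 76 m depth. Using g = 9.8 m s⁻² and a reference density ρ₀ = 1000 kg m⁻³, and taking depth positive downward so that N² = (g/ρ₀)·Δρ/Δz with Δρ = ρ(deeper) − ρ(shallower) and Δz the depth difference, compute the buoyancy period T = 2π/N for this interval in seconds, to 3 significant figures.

632 s

Δρ = 998.672 − 998.026 = 0.646 kg m⁻³ over Δz = 76 − 12 = 64 m.
N² = (9.8/1000) × (0.646/64) = 9.8919 × 10⁻⁵ s⁻².
N = √(9.8919 × 10⁻⁵) = 9.9458 × 10⁻³ rad s⁻¹, so T = 2π/N = 631.74 s ≈ 632 s.
N² > 0, so the interval is statically stable.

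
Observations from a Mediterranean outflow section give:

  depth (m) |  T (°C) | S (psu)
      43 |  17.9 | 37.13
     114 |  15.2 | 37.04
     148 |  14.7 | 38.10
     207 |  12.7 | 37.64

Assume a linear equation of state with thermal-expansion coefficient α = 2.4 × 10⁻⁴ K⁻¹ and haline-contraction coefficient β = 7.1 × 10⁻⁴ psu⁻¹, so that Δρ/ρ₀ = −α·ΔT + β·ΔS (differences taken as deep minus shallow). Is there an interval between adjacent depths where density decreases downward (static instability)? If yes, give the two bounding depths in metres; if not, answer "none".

Evaluate Δρ/ρ₀ = −αΔT + βΔS across each adjacent pair:
  43–114 m: −αΔT+βΔS = −(2.4 × 10⁻⁴)(-2.7)+(7.1 × 10⁻⁴)(-0.09) = 5.8 × 10⁻⁴ → stable
  114–148 m: −αΔT+βΔS = −(2.4 × 10⁻⁴)(-0.5)+(7.1 × 10⁻⁴)(+1.06) = 8.7 × 10⁻⁴ → stable
  148–207 m: −αΔT+βΔS = −(2.4 × 10⁻⁴)(-2.0)+(7.1 × 10⁻⁴)(-0.46) = 1.5 × 10⁻⁴ → stable
Every interval has Δρ > 0: the column is stably stratified throughout.

none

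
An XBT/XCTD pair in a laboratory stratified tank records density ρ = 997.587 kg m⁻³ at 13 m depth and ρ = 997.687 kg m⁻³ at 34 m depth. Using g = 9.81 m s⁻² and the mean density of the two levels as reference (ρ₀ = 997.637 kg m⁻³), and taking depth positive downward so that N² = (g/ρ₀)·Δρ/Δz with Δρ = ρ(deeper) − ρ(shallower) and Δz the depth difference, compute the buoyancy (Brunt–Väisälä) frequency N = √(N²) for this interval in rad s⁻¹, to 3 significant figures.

Δρ = 997.687 − 997.587 = 0.100 kg m⁻³ over Δz = 34 − 13 = 21 m.
N² = (9.81/997.637) × (0.100/21) = 4.6825 × 10⁻⁵ s⁻².
N = √(4.6825 × 10⁻⁵) = 6.8429 × 10⁻³ rad s⁻¹ ≈ 6.84 × 10⁻³ rad s⁻¹.

6.84 × 10⁻³ rad s⁻¹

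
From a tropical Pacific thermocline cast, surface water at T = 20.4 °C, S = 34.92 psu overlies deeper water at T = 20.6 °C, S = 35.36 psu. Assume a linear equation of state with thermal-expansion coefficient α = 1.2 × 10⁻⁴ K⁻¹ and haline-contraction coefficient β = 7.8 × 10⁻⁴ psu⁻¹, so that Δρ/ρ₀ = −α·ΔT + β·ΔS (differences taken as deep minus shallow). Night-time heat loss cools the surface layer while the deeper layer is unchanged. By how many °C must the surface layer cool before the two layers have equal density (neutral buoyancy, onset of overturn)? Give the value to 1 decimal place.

2.7 °C

Neutral buoyancy requires Δρ = 0, i.e. −α(T_deep − T_surf′) + β(S_deep − S_surf) = 0.
T_surf′ = T_deep − (β/α)·ΔS = 20.6 − (7.8 × 10⁻⁴/1.2 × 10⁻⁴)·(+0.44) = 17.740 °C.
Cooling required: 20.4 − (17.740) = 2.660 °C.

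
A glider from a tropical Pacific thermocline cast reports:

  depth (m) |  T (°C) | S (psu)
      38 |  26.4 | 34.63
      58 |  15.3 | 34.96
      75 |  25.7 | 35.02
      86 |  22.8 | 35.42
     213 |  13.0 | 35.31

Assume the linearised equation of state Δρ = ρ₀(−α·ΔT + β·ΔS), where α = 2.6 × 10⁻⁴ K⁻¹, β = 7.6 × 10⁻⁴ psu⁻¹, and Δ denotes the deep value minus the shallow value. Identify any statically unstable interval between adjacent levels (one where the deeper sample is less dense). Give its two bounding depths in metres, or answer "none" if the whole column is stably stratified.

Evaluate Δρ/ρ₀ = −αΔT + βΔS across each adjacent pair:
  38–58 m: −αΔT+βΔS = −(2.6 × 10⁻⁴)(-11.1)+(7.6 × 10⁻⁴)(+0.33) = 3.1 × 10⁻³ → stable
  58–75 m: −αΔT+βΔS = −(2.6 × 10⁻⁴)(+10.4)+(7.6 × 10⁻⁴)(+0.06) = -2.7 × 10⁻³ → UNSTABLE
  75–86 m: −αΔT+βΔS = −(2.6 × 10⁻⁴)(-2.9)+(7.6 × 10⁻⁴)(+0.40) = 1.1 × 10⁻³ → stable
  86–213 m: −αΔT+βΔS = −(2.6 × 10⁻⁴)(-9.8)+(7.6 × 10⁻⁴)(-0.11) = 2.5 × 10⁻³ → stable
The 58–75 m interval has Δρ < 0: lighter water underlies denser water.

58–75 m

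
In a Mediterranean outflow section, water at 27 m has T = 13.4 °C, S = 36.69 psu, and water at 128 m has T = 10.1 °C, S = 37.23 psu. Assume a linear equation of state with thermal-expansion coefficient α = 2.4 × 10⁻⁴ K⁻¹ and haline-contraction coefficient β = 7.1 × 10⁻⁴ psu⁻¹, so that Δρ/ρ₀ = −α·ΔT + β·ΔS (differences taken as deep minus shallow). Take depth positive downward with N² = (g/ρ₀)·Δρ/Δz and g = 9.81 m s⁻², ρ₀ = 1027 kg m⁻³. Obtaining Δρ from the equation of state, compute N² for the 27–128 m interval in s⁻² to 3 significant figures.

ΔT = -3.3 K, ΔS = +0.54 psu (deep − shallow).
Δρ/ρ₀ = −αΔT + βΔS = 7.92 × 10⁻⁴ + 3.834 × 10⁻⁴ = 1.1754 × 10⁻³, so Δρ ≈ 1.207 kg m⁻³.
N² = (g/ρ₀)·Δρ/Δz = g·(Δρ/ρ₀)/Δz = 9.81 × 1.1754 × 10⁻³ / 101 = 1.1417 × 10⁻⁴ s⁻² ≈ 1.14 × 10⁻⁴ s⁻².

1.14 × 10⁻⁴ s⁻²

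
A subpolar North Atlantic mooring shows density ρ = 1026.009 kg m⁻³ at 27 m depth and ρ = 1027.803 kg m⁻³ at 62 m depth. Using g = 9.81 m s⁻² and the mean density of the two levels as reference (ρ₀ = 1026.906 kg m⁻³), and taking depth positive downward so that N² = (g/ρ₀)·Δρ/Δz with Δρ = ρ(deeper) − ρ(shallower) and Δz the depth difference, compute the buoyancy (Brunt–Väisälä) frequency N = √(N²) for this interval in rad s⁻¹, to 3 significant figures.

0.0221 rad s⁻¹

Δρ = 1027.803 − 1026.009 = 1.794 kg m⁻³ over Δz = 62 − 27 = 35 m.
N² = (9.81/1026.906) × (1.794/35) = 4.8966 × 10⁻⁴ s⁻².
N = √(4.8966 × 10⁻⁴) = 0.022128 rad s⁻¹ ≈ 0.0221 rad s⁻¹.
A positive N² confirms static stability across the interval.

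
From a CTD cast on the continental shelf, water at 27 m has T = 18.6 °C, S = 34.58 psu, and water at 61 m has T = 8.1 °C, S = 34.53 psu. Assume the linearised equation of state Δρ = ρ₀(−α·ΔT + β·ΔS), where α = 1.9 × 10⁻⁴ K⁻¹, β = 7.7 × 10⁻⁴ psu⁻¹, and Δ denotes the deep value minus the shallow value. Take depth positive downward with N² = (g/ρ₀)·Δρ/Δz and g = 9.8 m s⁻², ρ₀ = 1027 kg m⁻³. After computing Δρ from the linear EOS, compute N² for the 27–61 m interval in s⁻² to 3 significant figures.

ΔT = -10.5 K, ΔS = -0.05 psu (deep − shallow).
Δρ/ρ₀ = −αΔT + βΔS = 1.995 × 10⁻³ − 3.85 × 10⁻⁵ = 1.9565 × 10⁻³, so Δρ ≈ 2.009 kg m⁻³.
N² = (g/ρ₀)·Δρ/Δz = g·(Δρ/ρ₀)/Δz = 9.8 × 1.9565 × 10⁻³ / 34 = 5.6393 × 10⁻⁴ s⁻² ≈ 5.64 × 10⁻⁴ s⁻².

5.64 × 10⁻⁴ s⁻²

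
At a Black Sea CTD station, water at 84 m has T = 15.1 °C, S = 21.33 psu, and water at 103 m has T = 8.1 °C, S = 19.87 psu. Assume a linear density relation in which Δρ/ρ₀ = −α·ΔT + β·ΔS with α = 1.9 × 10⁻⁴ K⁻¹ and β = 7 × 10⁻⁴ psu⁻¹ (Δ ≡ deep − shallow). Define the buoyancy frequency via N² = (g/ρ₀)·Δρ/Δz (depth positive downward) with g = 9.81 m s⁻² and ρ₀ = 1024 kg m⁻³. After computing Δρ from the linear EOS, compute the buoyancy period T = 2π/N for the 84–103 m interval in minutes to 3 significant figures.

8.30 min

ΔT = -7.0 K, ΔS = -1.46 psu (deep − shallow).
Δρ/ρ₀ = −αΔT + βΔS = 1.33 × 10⁻³ − 1.022 × 10⁻³ = 3.08 × 10⁻⁴, so Δρ ≈ 0.3154 kg m⁻³.
N² = (g/ρ₀)·Δρ/Δz = g·(Δρ/ρ₀)/Δz = 9.81 × 3.08 × 10⁻⁴ / 19 = 1.5903 × 10⁻⁴ s⁻².
N = √(1.5903 × 10⁻⁴) = 0.012611 rad s⁻¹ → T = 2π/N = 498.23 s = 8.3038 min ≈ 8.30 min.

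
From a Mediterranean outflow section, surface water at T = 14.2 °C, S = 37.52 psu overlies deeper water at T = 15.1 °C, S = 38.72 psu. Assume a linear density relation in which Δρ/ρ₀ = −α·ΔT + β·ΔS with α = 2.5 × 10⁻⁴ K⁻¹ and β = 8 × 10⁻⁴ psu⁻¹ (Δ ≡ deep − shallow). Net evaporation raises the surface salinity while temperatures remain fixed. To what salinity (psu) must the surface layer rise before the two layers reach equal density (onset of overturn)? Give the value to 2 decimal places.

38.44 psu

Neutral buoyancy requires −α(T_deep − T_surf) + β(S_deep − S_surf′) = 0.
S_surf′ = S_deep − (α/β)·ΔT = 38.72 − (2.5 × 10⁻⁴/8 × 10⁻⁴)·(+0.9) = 38.4387 psu.
Increase required: 38.4387 − 37.52 = 0.9187 psu.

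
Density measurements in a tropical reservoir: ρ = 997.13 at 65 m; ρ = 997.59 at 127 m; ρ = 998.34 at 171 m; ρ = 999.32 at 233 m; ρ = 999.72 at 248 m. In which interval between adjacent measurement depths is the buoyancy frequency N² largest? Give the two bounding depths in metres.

233–248 m

Compute the density gradient over each adjacent pair:
  65–127 m: Δρ/Δz = 0.46/62 = 7.4 × 10⁻³ kg m⁻⁴
  127–171 m: Δρ/Δz = 0.75/44 = 0.017 kg m⁻⁴
  171–233 m: Δρ/Δz = 0.98/62 = 0.016 kg m⁻⁴
  233–248 m: Δρ/Δz = 0.40/15 = 0.027 kg m⁻⁴
The largest gradient is in the 233–248 m interval — the pycnocline.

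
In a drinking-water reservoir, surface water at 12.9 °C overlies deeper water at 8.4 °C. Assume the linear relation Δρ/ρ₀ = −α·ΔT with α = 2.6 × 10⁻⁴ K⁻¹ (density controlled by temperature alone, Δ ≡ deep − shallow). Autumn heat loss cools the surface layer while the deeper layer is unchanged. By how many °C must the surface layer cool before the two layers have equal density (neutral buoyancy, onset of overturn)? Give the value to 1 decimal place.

With temperature the only control, equal density requires T_surf′ = T_deep.
T_surf′ = 8.4 °C.
Cooling required: 12.9 − 8.4 = 4.5 °C.

4.5 °C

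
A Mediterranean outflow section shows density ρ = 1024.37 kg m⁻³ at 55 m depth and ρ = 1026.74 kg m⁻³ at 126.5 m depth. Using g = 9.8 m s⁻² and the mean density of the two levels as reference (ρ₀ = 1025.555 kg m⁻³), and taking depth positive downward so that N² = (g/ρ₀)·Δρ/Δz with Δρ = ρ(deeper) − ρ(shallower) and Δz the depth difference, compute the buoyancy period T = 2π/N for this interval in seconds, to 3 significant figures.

Δρ = 1026.74 − 1024.37 = 2.37 kg m⁻³ over Δz = 126.5 − 55 = 71.5 m.
N² = (9.8/1025.555) × (2.37/71.5) = 3.1674 × 10⁻⁴ s⁻².
N = √(3.1674 × 10⁻⁴) = 0.017797 rad s⁻¹, so T = 2π/N = 353.05 s ≈ 353 s.

353 s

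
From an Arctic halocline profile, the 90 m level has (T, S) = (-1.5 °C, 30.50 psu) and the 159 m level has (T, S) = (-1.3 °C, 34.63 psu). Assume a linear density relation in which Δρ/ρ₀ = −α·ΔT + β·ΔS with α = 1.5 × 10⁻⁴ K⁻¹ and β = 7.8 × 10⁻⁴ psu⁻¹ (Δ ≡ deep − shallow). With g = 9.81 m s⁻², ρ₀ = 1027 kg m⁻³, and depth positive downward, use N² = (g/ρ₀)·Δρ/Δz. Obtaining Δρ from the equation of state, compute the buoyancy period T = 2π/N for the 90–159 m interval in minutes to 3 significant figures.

4.92 min

ΔT = +0.2 K, ΔS = +4.13 psu (deep − shallow).
Δρ/ρ₀ = −αΔT + βΔS = -3.00 × 10⁻⁵ + 3.2214 × 10⁻³ = 3.1914 × 10⁻³, so Δρ ≈ 3.278 kg m⁻³.
N² = (g/ρ₀)·Δρ/Δz = g·(Δρ/ρ₀)/Δz = 9.81 × 3.1914 × 10⁻³ / 69 = 4.5373 × 10⁻⁴ s⁻².
N = √(4.5373 × 10⁻⁴) = 0.021301 rad s⁻¹ → T = 2π/N = 294.97 s = 4.9162 min ≈ 4.92 min.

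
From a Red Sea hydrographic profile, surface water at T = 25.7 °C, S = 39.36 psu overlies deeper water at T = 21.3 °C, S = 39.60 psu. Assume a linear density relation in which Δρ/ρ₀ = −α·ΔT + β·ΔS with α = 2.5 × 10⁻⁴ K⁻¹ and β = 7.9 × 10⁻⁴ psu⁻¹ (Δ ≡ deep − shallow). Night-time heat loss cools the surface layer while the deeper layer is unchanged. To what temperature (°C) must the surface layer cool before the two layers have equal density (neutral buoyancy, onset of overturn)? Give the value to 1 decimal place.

Neutral buoyancy requires Δρ = 0, i.e. −α(T_deep − T_surf′) + β(S_deep − S_surf) = 0.
T_surf′ = T_deep − (β/α)·ΔS = 21.3 − (7.9 × 10⁻⁴/2.5 × 10⁻⁴)·(+0.24) = 20.542 °C.
Cooling required: 25.7 − (20.542) = 5.158 °C.

20.5 °C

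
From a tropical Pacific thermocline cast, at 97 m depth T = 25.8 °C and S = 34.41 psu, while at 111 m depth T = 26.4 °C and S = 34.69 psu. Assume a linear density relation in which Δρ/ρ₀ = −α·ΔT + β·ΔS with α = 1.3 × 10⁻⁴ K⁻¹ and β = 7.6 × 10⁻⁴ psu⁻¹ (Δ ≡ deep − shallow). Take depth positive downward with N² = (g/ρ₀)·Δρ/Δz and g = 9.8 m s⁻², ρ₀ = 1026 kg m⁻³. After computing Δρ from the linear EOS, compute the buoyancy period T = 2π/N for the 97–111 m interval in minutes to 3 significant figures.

10.8 min

ΔT = +0.6 K, ΔS = +0.28 psu (deep − shallow).
Δρ/ρ₀ = −αΔT + βΔS = -7.80 × 10⁻⁵ + 2.128 × 10⁻⁴ = 1.348 × 10⁻⁴, so Δρ ≈ 0.1383 kg m⁻³.
N² = (g/ρ₀)·Δρ/Δz = g·(Δρ/ρ₀)/Δz = 9.8 × 1.348 × 10⁻⁴ / 14 = 9.4360 × 10⁻⁵ s⁻².
N = √(9.4360 × 10⁻⁵) = 9.7139 × 10⁻³ rad s⁻¹ → T = 2π/N = 646.82 s = 10.780 min ≈ 10.8 min.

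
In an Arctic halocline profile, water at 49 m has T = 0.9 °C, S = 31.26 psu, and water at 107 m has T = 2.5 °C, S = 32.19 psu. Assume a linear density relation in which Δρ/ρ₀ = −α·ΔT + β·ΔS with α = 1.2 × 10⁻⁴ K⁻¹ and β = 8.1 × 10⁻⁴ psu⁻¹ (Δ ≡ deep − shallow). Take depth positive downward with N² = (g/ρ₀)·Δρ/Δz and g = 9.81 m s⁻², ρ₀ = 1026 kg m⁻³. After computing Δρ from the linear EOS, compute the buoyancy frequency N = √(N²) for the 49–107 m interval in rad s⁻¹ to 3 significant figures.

ΔT = +1.6 K, ΔS = +0.93 psu (deep − shallow).
Δρ/ρ₀ = −αΔT + βΔS = -1.92 × 10⁻⁴ + 7.533 × 10⁻⁴ = 5.613 × 10⁻⁴, so Δρ ≈ 0.5759 kg m⁻³.
N² = (g/ρ₀)·Δρ/Δz = g·(Δρ/ρ₀)/Δz = 9.81 × 5.613 × 10⁻⁴ / 58 = 9.4937 × 10⁻⁵ s⁻².
N = √(9.4937 × 10⁻⁵) = 9.7436 × 10⁻³ rad s⁻¹ ≈ 9.74 × 10⁻³ rad s⁻¹.

9.74 × 10⁻³ rad s⁻¹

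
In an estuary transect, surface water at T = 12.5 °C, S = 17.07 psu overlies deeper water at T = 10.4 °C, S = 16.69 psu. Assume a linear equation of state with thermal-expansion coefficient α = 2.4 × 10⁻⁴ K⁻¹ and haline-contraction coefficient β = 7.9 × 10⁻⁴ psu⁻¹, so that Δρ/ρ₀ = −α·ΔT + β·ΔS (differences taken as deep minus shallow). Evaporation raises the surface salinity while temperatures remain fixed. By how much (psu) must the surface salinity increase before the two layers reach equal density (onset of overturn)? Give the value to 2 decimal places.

Neutral buoyancy requires −α(T_deep − T_surf) + β(S_deep − S_surf′) = 0.
S_surf′ = S_deep − (α/β)·ΔT = 16.69 − (2.4 × 10⁻⁴/7.9 × 10⁻⁴)·(-2.1) = 17.3280 psu.
Increase required: 17.3280 − 17.07 = 0.2580 psu.

0.26 psu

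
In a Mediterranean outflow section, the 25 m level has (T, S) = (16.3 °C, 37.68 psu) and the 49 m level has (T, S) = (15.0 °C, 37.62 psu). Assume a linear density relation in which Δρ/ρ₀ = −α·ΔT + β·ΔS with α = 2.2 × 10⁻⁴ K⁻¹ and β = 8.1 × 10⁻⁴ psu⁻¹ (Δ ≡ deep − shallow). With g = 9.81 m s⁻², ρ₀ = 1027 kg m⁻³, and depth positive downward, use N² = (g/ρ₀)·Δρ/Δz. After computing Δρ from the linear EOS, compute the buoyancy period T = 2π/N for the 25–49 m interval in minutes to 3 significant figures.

ΔT = -1.3 K, ΔS = -0.06 psu (deep − shallow).
Δρ/ρ₀ = −αΔT + βΔS = 2.86 × 10⁻⁴ − 4.86 × 10⁻⁵ = 2.374 × 10⁻⁴, so Δρ ≈ 0.2438 kg m⁻³.
N² = (g/ρ₀)·Δρ/Δz = g·(Δρ/ρ₀)/Δz = 9.81 × 2.374 × 10⁻⁴ / 24 = 9.7037 × 10⁻⁵ s⁻².
N = √(9.7037 × 10⁻⁵) = 9.8507 × 10⁻³ rad s⁻¹ → T = 2π/N = 637.84 s = 10.631 min ≈ 10.6 min.

10.6 min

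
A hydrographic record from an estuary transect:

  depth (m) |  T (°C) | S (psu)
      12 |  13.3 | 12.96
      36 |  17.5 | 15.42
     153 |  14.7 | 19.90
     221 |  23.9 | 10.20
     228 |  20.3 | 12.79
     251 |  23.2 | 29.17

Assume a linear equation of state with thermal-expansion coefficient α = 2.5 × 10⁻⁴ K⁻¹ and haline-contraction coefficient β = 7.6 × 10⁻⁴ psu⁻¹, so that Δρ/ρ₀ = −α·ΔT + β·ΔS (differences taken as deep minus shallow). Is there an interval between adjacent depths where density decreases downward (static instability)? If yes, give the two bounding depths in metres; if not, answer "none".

Evaluate Δρ/ρ₀ = −αΔT + βΔS across each adjacent pair:
  12–36 m: −αΔT+βΔS = −(2.5 × 10⁻⁴)(+4.2)+(7.6 × 10⁻⁴)(+2.46) = 8.2 × 10⁻⁴ → stable
  36–153 m: −αΔT+βΔS = −(2.5 × 10⁻⁴)(-2.8)+(7.6 × 10⁻⁴)(+4.48) = 4.1 × 10⁻³ → stable
  153–221 m: −αΔT+βΔS = −(2.5 × 10⁻⁴)(+9.2)+(7.6 × 10⁻⁴)(-9.70) = -9.7 × 10⁻³ → UNSTABLE
  221–228 m: −αΔT+βΔS = −(2.5 × 10⁻⁴)(-3.6)+(7.6 × 10⁻⁴)(+2.59) = 2.9 × 10⁻³ → stable
  228–251 m: −αΔT+βΔS = −(2.5 × 10⁻⁴)(+2.9)+(7.6 × 10⁻⁴)(+16.38) = 0.012 → stable
The 153–221 m interval has Δρ < 0: lighter water underlies denser water.

153–221 m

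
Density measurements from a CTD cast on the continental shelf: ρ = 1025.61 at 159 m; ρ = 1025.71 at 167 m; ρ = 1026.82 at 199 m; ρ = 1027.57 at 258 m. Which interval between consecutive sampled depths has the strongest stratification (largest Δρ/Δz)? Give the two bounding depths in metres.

Compute the density gradient over each adjacent pair:
  159–167 m: Δρ/Δz = 0.10/8 = 0.013 kg m⁻⁴
  167–199 m: Δρ/Δz = 1.11/32 = 0.035 kg m⁻⁴
  199–258 m: Δρ/Δz = 0.75/59 = 0.013 kg m⁻⁴
The largest gradient is in the 167–199 m interval — the pycnocline.

167–199 m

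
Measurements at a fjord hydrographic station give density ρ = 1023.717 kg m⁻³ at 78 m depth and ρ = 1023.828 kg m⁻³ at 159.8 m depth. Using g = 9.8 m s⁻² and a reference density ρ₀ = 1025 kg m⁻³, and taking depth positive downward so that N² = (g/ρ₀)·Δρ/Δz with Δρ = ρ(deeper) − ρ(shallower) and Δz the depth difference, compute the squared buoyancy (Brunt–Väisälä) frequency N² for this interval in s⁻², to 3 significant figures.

1.30 × 10⁻⁵ s⁻²

Δρ = 1023.828 − 1023.717 = 0.111 kg m⁻³ over Δz = 159.8 − 78 = 81.8 m.
N² = (9.8/1025) × (0.111/81.8) = 1.2974 × 10⁻⁵ s⁻² ≈ 1.30 × 10⁻⁵ s⁻².
Since Δρ > 0 the layer is stably stratified.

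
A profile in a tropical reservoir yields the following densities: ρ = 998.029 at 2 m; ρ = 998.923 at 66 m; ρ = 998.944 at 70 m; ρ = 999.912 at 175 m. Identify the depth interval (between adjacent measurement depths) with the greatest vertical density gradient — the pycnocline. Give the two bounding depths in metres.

2–66 m

Compute the density gradient over each adjacent pair:
  2–66 m: Δρ/Δz = 0.894/64 = 0.014 kg m⁻⁴
  66–70 m: Δρ/Δz = 0.021/4 = 5.3 × 10⁻³ kg m⁻⁴
  70–175 m: Δρ/Δz = 0.968/105 = 9.2 × 10⁻³ kg m⁻⁴
The largest gradient is in the 2–66 m interval — the pycnocline.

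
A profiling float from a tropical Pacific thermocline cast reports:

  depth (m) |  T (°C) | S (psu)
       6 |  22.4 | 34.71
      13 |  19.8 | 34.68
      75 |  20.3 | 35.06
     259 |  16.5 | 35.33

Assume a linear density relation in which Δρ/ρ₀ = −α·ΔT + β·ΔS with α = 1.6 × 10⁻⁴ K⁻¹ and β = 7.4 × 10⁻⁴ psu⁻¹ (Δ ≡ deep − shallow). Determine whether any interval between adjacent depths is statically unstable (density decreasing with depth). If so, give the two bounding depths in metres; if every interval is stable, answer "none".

none

Evaluate Δρ/ρ₀ = −αΔT + βΔS across each adjacent pair:
  6–13 m: −αΔT+βΔS = −(1.6 × 10⁻⁴)(-2.6)+(7.4 × 10⁻⁴)(-0.03) = 3.9 × 10⁻⁴ → stable
  13–75 m: −αΔT+βΔS = −(1.6 × 10⁻⁴)(+0.5)+(7.4 × 10⁻⁴)(+0.38) = 2.0 × 10⁻⁴ → stable
  75–259 m: −αΔT+βΔS = −(1.6 × 10⁻⁴)(-3.8)+(7.4 × 10⁻⁴)(+0.27) = 8.1 × 10⁻⁴ → stable
Every interval has Δρ > 0: the column is stably stratified throughout.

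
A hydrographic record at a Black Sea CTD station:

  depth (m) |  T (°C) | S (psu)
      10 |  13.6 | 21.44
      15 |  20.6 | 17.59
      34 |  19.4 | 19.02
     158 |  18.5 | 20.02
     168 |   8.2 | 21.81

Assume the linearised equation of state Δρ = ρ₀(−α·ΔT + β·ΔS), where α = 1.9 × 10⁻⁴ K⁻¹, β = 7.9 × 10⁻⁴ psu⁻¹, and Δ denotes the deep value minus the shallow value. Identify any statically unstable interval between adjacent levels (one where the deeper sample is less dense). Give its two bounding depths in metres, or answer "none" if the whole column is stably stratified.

Evaluate Δρ/ρ₀ = −αΔT + βΔS across each adjacent pair:
  10–15 m: −αΔT+βΔS = −(1.9 × 10⁻⁴)(+7.0)+(7.9 × 10⁻⁴)(-3.85) = -4.4 × 10⁻³ → UNSTABLE
  15–34 m: −αΔT+βΔS = −(1.9 × 10⁻⁴)(-1.2)+(7.9 × 10⁻⁴)(+1.43) = 1.4 × 10⁻³ → stable
  34–158 m: −αΔT+βΔS = −(1.9 × 10⁻⁴)(-0.9)+(7.9 × 10⁻⁴)(+1.00) = 9.6 × 10⁻⁴ → stable
  158–168 m: −αΔT+βΔS = −(1.9 × 10⁻⁴)(-10.3)+(7.9 × 10⁻⁴)(+1.79) = 3.4 × 10⁻³ → stable
The 10–15 m interval has Δρ < 0: lighter water underlies denser water.

10–15 m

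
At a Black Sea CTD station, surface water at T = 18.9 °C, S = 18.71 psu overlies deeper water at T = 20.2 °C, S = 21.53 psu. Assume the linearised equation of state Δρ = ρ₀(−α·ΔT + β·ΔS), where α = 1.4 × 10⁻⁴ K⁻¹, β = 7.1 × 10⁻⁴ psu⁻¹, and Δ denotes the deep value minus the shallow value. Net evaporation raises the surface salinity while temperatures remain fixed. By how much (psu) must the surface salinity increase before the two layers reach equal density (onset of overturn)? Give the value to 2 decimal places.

Neutral buoyancy requires −α(T_deep − T_surf) + β(S_deep − S_surf′) = 0.
S_surf′ = S_deep − (α/β)·ΔT = 21.53 − (1.4 × 10⁻⁴/7.1 × 10⁻⁴)·(+1.3) = 21.2737 psu.
Increase required: 21.2737 − 18.71 = 2.5637 psu.

2.56 psu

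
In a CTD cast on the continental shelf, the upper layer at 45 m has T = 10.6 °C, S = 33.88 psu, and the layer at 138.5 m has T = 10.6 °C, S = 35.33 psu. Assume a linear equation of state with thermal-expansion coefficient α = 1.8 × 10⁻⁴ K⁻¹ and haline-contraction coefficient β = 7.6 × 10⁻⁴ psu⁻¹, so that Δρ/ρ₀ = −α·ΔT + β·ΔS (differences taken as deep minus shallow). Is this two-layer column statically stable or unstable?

stable

ΔT = 10.6 − 10.6 = +0.0 K and ΔS = 35.33 − 33.88 = +1.45 psu (deep − shallow).
−αΔT = 0; βΔS = 1.102 × 10⁻³; sum Δρ/ρ₀ = 1.102 × 10⁻³.
Δρ/ρ₀ > 0, so Δρ > 0: deeper water is denser → statically stable.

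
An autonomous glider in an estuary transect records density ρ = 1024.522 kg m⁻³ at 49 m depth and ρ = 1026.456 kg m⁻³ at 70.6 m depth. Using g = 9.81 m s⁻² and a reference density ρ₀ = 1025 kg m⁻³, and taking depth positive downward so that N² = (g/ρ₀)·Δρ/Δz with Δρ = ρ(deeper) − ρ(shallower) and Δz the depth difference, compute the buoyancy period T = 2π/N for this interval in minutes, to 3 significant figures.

3.58 min

Δρ = 1026.456 − 1024.522 = 1.934 kg m⁻³ over Δz = 70.6 − 49 = 21.6 m.
N² = (9.81/1025) × (1.934/21.6) = 8.5693 × 10⁻⁴ s⁻².
N = √(8.5693 × 10⁻⁴) = 0.029273 rad s⁻¹, so T = 2π/N = 214.64 s = 3.5773 min ≈ 3.58 min.
A positive N² confirms static stability across the interval.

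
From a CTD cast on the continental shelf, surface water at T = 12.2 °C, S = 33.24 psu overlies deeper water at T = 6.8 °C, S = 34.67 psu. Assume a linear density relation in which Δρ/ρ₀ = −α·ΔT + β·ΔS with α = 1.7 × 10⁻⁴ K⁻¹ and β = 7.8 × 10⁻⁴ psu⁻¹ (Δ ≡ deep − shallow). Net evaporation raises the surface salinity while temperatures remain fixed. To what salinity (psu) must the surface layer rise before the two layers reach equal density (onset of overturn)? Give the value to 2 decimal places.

Neutral buoyancy requires −α(T_deep − T_surf) + β(S_deep − S_surf′) = 0.
S_surf′ = S_deep − (α/β)·ΔT = 34.67 − (1.7 × 10⁻⁴/7.8 × 10⁻⁴)·(-5.4) = 35.8469 psu.
Increase required: 35.8469 − 33.24 = 2.6069 psu.

35.85 psu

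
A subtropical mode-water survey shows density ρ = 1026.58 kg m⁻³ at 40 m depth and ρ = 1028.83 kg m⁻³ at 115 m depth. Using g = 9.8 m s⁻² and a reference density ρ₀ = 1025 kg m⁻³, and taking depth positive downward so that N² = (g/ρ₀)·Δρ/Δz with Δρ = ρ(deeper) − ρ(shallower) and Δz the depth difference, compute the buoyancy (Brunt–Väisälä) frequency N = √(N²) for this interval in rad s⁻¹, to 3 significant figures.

Δρ = 1028.83 − 1026.58 = 2.25 kg m⁻³ over Δz = 115 − 40 = 75 m.
N² = (9.8/1025) × (2.25/75) = 2.8683 × 10⁻⁴ s⁻².
N = √(2.8683 × 10⁻⁴) = 0.016936 rad s⁻¹ ≈ 0.0169 rad s⁻¹.

0.0169 rad s⁻¹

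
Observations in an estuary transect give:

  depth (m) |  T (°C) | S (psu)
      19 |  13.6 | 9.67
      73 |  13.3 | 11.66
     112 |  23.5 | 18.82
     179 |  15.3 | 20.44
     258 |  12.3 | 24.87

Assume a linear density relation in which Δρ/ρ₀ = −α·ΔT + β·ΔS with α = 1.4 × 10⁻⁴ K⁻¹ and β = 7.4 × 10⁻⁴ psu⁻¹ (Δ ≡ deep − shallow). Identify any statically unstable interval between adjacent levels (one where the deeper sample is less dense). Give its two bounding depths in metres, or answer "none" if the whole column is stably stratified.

none

Evaluate Δρ/ρ₀ = −αΔT + βΔS across each adjacent pair:
  19–73 m: −αΔT+βΔS = −(1.4 × 10⁻⁴)(-0.3)+(7.4 × 10⁻⁴)(+1.99) = 1.5 × 10⁻³ → stable
  73–112 m: −αΔT+βΔS = −(1.4 × 10⁻⁴)(+10.2)+(7.4 × 10⁻⁴)(+7.16) = 3.9 × 10⁻³ → stable
  112–179 m: −αΔT+βΔS = −(1.4 × 10⁻⁴)(-8.2)+(7.4 × 10⁻⁴)(+1.62) = 2.3 × 10⁻³ → stable
  179–258 m: −αΔT+βΔS = −(1.4 × 10⁻⁴)(-3.0)+(7.4 × 10⁻⁴)(+4.43) = 3.7 × 10⁻³ → stable
Every interval has Δρ > 0: the column is stably stratified throughout.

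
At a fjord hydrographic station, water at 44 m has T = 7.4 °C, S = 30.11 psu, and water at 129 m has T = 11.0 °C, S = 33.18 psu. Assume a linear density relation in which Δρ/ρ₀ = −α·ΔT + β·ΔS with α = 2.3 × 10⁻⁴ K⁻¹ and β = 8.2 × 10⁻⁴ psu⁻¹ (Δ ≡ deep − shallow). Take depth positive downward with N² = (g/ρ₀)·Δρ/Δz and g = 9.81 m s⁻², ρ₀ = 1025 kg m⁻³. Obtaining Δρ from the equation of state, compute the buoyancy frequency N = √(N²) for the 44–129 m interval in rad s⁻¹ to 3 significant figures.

0.0140 rad s⁻¹

ΔT = +3.6 K, ΔS = +3.07 psu (deep − shallow).
Δρ/ρ₀ = −αΔT + βΔS = -8.28 × 10⁻⁴ + 2.5174 × 10⁻³ = 1.6894 × 10⁻³, so Δρ ≈ 1.732 kg m⁻³.
N² = (g/ρ₀)·Δρ/Δz = g·(Δρ/ρ₀)/Δz = 9.81 × 1.6894 × 10⁻³ / 85 = 1.9498 × 10⁻⁴ s⁻².
N = √(1.9498 × 10⁻⁴) = 0.013964 rad s⁻¹ ≈ 0.0140 rad s⁻¹.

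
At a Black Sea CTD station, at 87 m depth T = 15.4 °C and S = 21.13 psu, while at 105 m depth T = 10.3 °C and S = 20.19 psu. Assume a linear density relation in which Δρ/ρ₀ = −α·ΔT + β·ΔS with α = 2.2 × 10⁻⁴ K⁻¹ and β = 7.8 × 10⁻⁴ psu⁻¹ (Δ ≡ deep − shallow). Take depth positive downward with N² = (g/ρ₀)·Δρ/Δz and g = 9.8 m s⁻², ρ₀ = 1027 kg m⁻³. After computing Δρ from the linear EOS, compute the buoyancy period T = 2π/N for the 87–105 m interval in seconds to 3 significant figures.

ΔT = -5.1 K, ΔS = -0.94 psu (deep − shallow).
Δρ/ρ₀ = −αΔT + βΔS = 1.122 × 10⁻³ − 7.332 × 10⁻⁴ = 3.888 × 10⁻⁴, so Δρ ≈ 0.3993 kg m⁻³.
N² = (g/ρ₀)·Δρ/Δz = g·(Δρ/ρ₀)/Δz = 9.8 × 3.888 × 10⁻⁴ / 18 = 2.1168 × 10⁻⁴ s⁻².
N = √(2.1168 × 10⁻⁴) = 0.014549 rad s⁻¹ → T = 2π/N = 431.86 s ≈ 432 s.

432 s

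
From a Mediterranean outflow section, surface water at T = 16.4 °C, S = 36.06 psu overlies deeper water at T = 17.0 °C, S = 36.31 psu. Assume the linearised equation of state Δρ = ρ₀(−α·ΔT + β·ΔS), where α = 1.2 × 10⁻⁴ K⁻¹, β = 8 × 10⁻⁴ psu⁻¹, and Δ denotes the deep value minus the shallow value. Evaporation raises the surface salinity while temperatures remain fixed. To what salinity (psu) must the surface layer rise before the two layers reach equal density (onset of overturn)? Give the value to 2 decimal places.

Neutral buoyancy requires −α(T_deep − T_surf) + β(S_deep − S_surf′) = 0.
S_surf′ = S_deep − (α/β)·ΔT = 36.31 − (1.2 × 10⁻⁴/8 × 10⁻⁴)·(+0.6) = 36.2200 psu.
Increase required: 36.2200 − 36.06 = 0.1600 psu.

36.22 psu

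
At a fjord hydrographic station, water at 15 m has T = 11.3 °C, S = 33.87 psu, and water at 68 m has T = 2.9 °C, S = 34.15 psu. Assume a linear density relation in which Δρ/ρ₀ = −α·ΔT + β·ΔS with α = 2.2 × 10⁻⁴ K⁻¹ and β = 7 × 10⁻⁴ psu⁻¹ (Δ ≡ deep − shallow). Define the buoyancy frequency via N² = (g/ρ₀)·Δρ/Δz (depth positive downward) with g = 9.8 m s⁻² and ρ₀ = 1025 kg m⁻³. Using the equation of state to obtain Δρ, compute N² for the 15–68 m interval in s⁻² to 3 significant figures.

ΔT = -8.4 K, ΔS = +0.28 psu (deep − shallow).
Δρ/ρ₀ = −αΔT + βΔS = 1.848 × 10⁻³ + 1.96 × 10⁻⁴ = 2.044 × 10⁻³, so Δρ ≈ 2.095 kg m⁻³.
N² = (g/ρ₀)·Δρ/Δz = g·(Δρ/ρ₀)/Δz = 9.8 × 2.044 × 10⁻³ / 53 = 3.7795 × 10⁻⁴ s⁻² ≈ 3.78 × 10⁻⁴ s⁻².

3.78 × 10⁻⁴ s⁻²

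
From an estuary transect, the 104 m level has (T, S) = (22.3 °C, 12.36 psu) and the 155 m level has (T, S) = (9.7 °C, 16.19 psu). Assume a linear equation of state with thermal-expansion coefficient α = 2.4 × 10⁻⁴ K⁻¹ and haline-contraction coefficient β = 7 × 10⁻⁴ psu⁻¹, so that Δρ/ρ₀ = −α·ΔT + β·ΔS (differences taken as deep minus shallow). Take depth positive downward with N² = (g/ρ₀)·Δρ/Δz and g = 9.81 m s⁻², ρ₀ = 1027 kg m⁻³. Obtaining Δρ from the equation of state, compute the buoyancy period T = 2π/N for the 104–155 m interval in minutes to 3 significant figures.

ΔT = -12.6 K, ΔS = +3.83 psu (deep − shallow).
Δρ/ρ₀ = −αΔT + βΔS = 3.024 × 10⁻³ + 2.681 × 10⁻³ = 5.705 × 10⁻³, so Δρ ≈ 5.859 kg m⁻³.
N² = (g/ρ₀)·Δρ/Δz = g·(Δρ/ρ₀)/Δz = 9.81 × 5.705 × 10⁻³ / 51 = 1.0974 × 10⁻³ s⁻².
N = √(1.0974 × 10⁻³) = 0.033127 rad s⁻¹ → T = 2π/N = 189.67 s = 3.1612 min ≈ 3.16 min.

3.16 min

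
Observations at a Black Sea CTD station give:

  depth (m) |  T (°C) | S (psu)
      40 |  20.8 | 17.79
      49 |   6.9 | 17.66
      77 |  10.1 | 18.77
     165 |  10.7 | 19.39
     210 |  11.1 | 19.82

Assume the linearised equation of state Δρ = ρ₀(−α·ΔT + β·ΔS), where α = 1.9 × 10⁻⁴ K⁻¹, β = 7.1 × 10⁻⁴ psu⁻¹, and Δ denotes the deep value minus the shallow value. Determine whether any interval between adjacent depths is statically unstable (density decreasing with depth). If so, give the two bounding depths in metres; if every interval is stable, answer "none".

none

Evaluate Δρ/ρ₀ = −αΔT + βΔS across each adjacent pair:
  40–49 m: −αΔT+βΔS = −(1.9 × 10⁻⁴)(-13.9)+(7.1 × 10⁻⁴)(-0.13) = 2.5 × 10⁻³ → stable
  49–77 m: −αΔT+βΔS = −(1.9 × 10⁻⁴)(+3.2)+(7.1 × 10⁻⁴)(+1.11) = 1.8 × 10⁻⁴ → stable
  77–165 m: −αΔT+βΔS = −(1.9 × 10⁻⁴)(+0.6)+(7.1 × 10⁻⁴)(+0.62) = 3.3 × 10⁻⁴ → stable
  165–210 m: −αΔT+βΔS = −(1.9 × 10⁻⁴)(+0.4)+(7.1 × 10⁻⁴)(+0.43) = 2.3 × 10⁻⁴ → stable
Every interval has Δρ > 0: the column is stably stratified throughout.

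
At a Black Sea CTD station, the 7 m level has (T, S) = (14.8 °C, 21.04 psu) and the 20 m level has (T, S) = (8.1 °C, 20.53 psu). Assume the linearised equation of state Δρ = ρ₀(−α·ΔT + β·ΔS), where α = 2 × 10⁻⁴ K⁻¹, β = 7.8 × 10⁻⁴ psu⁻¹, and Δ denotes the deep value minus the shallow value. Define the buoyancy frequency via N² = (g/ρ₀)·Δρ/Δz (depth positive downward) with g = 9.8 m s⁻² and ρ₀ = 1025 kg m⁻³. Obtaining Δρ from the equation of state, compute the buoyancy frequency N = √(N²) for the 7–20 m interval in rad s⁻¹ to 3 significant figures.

0.0267 rad s⁻¹

ΔT = -6.7 K, ΔS = -0.51 psu (deep − shallow).
Δρ/ρ₀ = −αΔT + βΔS = 1.34 × 10⁻³ − 3.978 × 10⁻⁴ = 9.422 × 10⁻⁴, so Δρ ≈ 0.9658 kg m⁻³.
N² = (g/ρ₀)·Δρ/Δz = g·(Δρ/ρ₀)/Δz = 9.8 × 9.422 × 10⁻⁴ / 13 = 7.1027 × 10⁻⁴ s⁻².
N = √(7.1027 × 10⁻⁴) = 0.026651 rad s⁻¹ ≈ 0.0267 rad s⁻¹.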